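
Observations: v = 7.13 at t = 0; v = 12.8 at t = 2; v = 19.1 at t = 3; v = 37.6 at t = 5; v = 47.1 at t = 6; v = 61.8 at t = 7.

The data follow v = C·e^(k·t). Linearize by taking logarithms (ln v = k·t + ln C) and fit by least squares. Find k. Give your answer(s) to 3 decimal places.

Linearized form: ln v = k·t + ln C. From the 6 transformed points,
Σt = 23.0000, Σ(t)² = 123.0000, Σln v = 19.0666, Σt·ln v = 84.0639.
Normal system: [[123.0000, 23.0000]; [23.0000, 6]]·[k, ln C]ᵀ = [84.0639, 19.0666]ᵀ.
Δ = 123.0000·6 − (23.0000)² = 209.0000; k = (84.0639·6 − 23.0000·19.0666)/209.0000 = 0.31508, ln C = (123.0000·19.0666 − 23.0000·84.0639)/209.0000 = 1.96997.

k = 0.315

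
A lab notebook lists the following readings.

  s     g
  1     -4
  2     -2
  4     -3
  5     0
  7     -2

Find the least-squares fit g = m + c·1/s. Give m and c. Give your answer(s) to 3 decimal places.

The normal equations are: 5·m + (293/140)·c = -11;  (293/140)·m + (26909/19600)·c = -169/28.
(Σ1 = 5, Σ1/s = 293/140, Σ1/s·1/s = 26909/19600, Σg = -11, Σ1/s·g = -169/28.)
Eliminating c: (26909/19600)·(row 1) − (293/140)·(row 2) gives (6087/2450)·m = (26909/19600)·(-11) − (293/140)·(-169/28) = -24207/9800, so m = -8069/8116.
Then c = ((-169/28) − (293/140)·(-8069/8116))/(26909/19600) = -5845/2029.

m = -0.994, c = -2.881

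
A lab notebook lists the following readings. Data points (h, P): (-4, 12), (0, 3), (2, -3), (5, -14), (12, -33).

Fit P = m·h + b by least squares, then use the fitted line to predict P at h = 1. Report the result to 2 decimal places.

P̂ = -1.24

Setting ∂/∂m … = 0 gives: 189·m + 15·b = -520;  15·m + 5·b = -35.
det = 189·5 − 15² = 720.
m = ((-520)·5 − 15·(-35))/720 = -415/144; b = (189·(-35) − 15·(-520))/720 = 79/48.
At h = 1: P̂ = (-415/144)·(1) + (79/48)·(1) = -89/72.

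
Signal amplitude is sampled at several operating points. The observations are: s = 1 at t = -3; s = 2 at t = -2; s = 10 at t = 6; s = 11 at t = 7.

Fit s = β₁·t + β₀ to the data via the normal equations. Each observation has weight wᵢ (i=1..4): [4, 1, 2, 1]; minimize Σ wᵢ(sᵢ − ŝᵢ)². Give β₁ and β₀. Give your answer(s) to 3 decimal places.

From the data, Σwᵢ·t·t = 161, Σwᵢ·t = 5, Σwᵢ·1 = 8.
Right-hand side: Σwᵢ·t·s = 181, Σwᵢ·s = 37.
MᵀWM·[β₁, β₀]ᵀ = MᵀWs becomes [[161, 5]; [5, 8]]·[β₁, β₀]ᵀ = [181, 37]ᵀ.
Δ = 161·8 − 5² = 1263.
β₁ = (181·8 − 5·37)/1263 = 1; β₀ = (161·37 − 5·181)/1263 = 4.

β₁ = 1.000, β₀ = 4.000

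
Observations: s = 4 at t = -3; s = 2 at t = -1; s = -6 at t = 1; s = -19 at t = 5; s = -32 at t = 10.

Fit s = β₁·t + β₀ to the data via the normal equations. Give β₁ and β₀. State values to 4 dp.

From the data, Σt·t = 136, Σt = 12, Σ1 = 5.
Moment sums: Σt·s = -435, Σs = -51.
Normal equations: [[136, 12]; [12, 5]]·[β₁, β₀]ᵀ = [-435, -51]ᵀ.
Eliminating β₀: 5·(row 1) − 12·(row 2) gives 536·β₁ = 5·(-435) − 12·(-51) = -1563, so β₁ = -1563/536.
Then β₀ = ((-51) − 12·(-1563/536))/5 = -429/134.

β₁ = -2.9160, β₀ = -3.2015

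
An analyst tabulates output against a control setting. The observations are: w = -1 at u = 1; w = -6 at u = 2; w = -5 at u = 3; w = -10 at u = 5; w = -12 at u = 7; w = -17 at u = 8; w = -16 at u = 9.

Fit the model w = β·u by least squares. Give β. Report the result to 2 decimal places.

β = -1.90

Sums needed: Σu·u = 233.
And Σu·w = -442.
XᵀX·[β]ᵀ = Xᵀw becomes [[233]]·[β]ᵀ = [-442]ᵀ.
β = (-442)/233 = -1.897.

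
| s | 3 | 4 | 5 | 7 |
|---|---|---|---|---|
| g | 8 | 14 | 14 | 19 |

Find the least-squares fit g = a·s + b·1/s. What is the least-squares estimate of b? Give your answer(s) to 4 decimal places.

b = 3.4061

Compute the Gram sums: Σs·s = 99, Σs·1/s = 4, Σ1/s·1/s = 41281/176400.
For Mᵀg: Σs·g = 283, Σ1/s·g = 2453/210.
Normal equations: [[99, 4]; [4, 41281/176400]]·[a, b]ᵀ = [283, 2453/210]ᵀ.
Δ = 99·(41281/176400) − 4² = 140491/19600.
a = (283·(41281/176400) − 4·(2453/210))/(140491/19600) = 3440443/1264419; b = (99·(2453/210) − 4·283)/(140491/19600) = 478520/140491.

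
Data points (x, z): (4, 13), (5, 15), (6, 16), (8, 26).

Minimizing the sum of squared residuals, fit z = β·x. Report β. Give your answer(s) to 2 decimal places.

β = 3.06

Compute the Gram sums: Σx·x = 141.
For Aᵀz: Σx·z = 431.
β = 431/141 = 3.05674.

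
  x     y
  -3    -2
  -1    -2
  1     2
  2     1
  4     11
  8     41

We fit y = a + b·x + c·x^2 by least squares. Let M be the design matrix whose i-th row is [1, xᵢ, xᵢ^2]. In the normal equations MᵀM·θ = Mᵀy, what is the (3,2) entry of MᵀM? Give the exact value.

Row 3 ↔ basis x^2, column 2 ↔ basis x, so (MᵀM)_{3,2} = Σᵢ (x^2)·(x) = (9)·(-3) + (1)·(-1) + (1)·(1) + (4)·(2) + (16)·(4) + (64)·(8) = 557.

557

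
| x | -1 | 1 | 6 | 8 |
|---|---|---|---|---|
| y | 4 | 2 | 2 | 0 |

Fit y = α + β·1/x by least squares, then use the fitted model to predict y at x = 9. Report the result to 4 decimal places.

ŷ = 1.9575

AᵀA·[α, β]ᵀ = Aᵀy reads: 4·α + (7/24)·β = 8;  (7/24)·α + (1177/576)·β = -5/3.
Δ = 4·(1177/576) − (7/24)² = 1553/192.
α = (8·(1177/576) − (7/24)·(-5/3))/(1553/192) = 3232/1553; β = (4·(-5/3) − (7/24)·8)/(1553/192) = -1728/1553.
At x = 9: ŷ = (3232/1553)·(1) + (-1728/1553)·(1/9) = 3040/1553.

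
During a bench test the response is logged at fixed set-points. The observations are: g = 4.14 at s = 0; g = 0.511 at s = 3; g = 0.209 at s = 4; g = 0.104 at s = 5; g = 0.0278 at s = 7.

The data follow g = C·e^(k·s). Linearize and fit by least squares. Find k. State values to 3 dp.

Let Y = ln g. Fitting Y = k·s + ln C by least squares:
AᵀA = [[99.0000, 19.0000]; [19.0000, 5]], rhs = [-44.6717, -6.6622]ᵀ  (here Σs = 19.0000, Σ(s)² = 99.0000, Σln g = -6.6622, Σs·ln g = -44.6717).
Solving (det = 134.0000): k = -0.72221, ln C = 1.41198.

k = -0.722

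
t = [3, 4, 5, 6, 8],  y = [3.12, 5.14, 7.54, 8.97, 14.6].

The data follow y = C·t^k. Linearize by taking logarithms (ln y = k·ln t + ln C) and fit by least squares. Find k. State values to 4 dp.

k = 1.5464

Taking logs, ln y = k·ln t + ln C, so regress ln y on ln t.
XᵀX = [[13.2535, 7.9655]; [7.9655, 5]], rhs = [16.2768, 9.6700]ᵀ  (here Σln t = 7.9655, Σ(ln t)² = 13.2535, Σln y = 9.6700, Σln t·ln y = 16.2768).
Δ = 13.2535·5 − (7.9655)² = 2.8177; k = (16.2768·5 − 7.9655·9.6700)/2.8177 = 1.54637, ln C = (13.2535·9.6700 − 7.9655·16.2768)/2.8177 = -0.52953.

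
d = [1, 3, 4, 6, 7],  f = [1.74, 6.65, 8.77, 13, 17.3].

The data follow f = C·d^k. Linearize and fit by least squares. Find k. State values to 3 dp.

With ln fᵢ as the transformed response and ln dᵢ as the regressor:
XᵀX = [[10.1257, 6.2226]; [6.2226, 5]], rhs = [15.2346, 10.0355]ᵀ  (here Σln d = 6.2226, Σ(ln d)² = 10.1257, Σln f = 10.0355, Σln d·ln f = 15.2346).
Slope k = (n·Σln d·ln f − Σln d·Σln f)/(n·Σ(ln d)² − (Σln d)²) = (5·15.2346 − 6.2226·10.0355)/11.9082 = 1.15266; ln C = (Σln f − k·Σln d)/n = 0.57259.

k = 1.153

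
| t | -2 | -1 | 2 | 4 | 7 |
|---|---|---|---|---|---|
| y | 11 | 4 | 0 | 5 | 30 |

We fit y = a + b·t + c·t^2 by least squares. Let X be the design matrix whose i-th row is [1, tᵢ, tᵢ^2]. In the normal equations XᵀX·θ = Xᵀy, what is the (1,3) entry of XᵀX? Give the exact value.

Row 1 ↔ basis 1, column 3 ↔ basis t^2, so (XᵀX)_{1,3} = Σᵢ t^2 = (1)·(4) + (1)·(1) + (1)·(4) + (1)·(16) + (1)·(49) = 74.

74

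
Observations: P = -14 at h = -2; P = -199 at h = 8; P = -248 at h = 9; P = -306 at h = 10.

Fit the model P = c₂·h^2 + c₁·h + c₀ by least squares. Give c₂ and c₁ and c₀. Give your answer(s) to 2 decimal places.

Normal-equation sums: Σh^2·h^2 = 20673, Σh^2·h = 2233, Σh^2 = 249, Σh·h = 249, Σh = 25, Σ1 = 4.
For AᵀP: Σh^2·P = -63480, Σh·P = -6856, ΣP = -767.
AᵀA·[c₂, c₁, c₀]ᵀ = AᵀP becomes [[20673, 2233, 249]; [2233, 249, 25]; [249, 25, 4]]·[c₂, c₁, c₀]ᵀ = [-63480, -6856, -767]ᵀ.
Row-reducing yields c₂ = -31862/10891, c₁ = -9675/10891, c₀ = -44471/10891.

c₂ = -2.93, c₁ = -0.89, c₀ = -4.08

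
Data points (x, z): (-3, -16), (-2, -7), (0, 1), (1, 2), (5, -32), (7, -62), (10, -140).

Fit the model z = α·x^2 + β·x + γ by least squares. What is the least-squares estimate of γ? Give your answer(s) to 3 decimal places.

γ = 1.712

Forming AᵀA = [[13124, 1434, 188]; [1434, 188, 18]; [188, 18, 7]] and Aᵀz = [-18008, -1930, -254]ᵀ gives AᵀA·[α, β, γ]ᵀ = Aᵀz.
Row-reducing yields α = -650147/421289, β = 565118/421289, γ = 721158/421289.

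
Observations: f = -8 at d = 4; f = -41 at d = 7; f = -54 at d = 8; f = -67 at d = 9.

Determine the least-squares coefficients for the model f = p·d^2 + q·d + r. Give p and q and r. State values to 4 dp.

p = -0.3812, q = -6.8674, r = 25.5856

The normal equations are: 13314·p + 1648·q + 210·r = -11020;  1648·p + 210·q + 28·r = -1354;  210·p + 28·q + 4·r = -170.
Row-reducing yields p = -69/181, q = -1243/181, r = 4631/181.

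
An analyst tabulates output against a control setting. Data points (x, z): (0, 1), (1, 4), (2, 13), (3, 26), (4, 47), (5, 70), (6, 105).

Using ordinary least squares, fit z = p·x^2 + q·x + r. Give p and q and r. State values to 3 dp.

The normal equations are: 2275·p + 441·q + 91·r = 6572;  441·p + 91·q + 21·r = 1276;  91·p + 21·q + 7·r = 266.
(Σx^2·x^2 = 2275, Σx^2·x = 441, Σx^2 = 91, Σx·x = 91, Σx = 21, Σ1 = 7, Σx^2·z = 6572, Σx·z = 1276, Σz = 266.)
Inverting the 3×3 Gram matrix, [p, q, r]ᵀ = [41/14, -1/2, 10/7]ᵀ.

p = 2.929, q = -0.500, r = 1.429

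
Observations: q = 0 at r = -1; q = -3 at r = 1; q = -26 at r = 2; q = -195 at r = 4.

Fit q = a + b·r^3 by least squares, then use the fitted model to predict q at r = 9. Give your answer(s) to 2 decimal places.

q̂ = -2204.13

Setting ∂/∂a … = 0 gives: 4·a + 72·b = -224;  72·a + 4162·b = -12691.
(Σ1 = 4, Σr^3 = 72, Σr^3·r^3 = 4162, Σq = -224, Σr^3·q = -12691.)
det = 4·4162 − 72² = 11464.
a = ((-224)·4162 − 72·(-12691))/11464 = -2317/1433; b = (4·(-12691) − 72·(-224))/11464 = -8659/2866.
At r = 9: q̂ = (-2317/1433)·(1) + (-8659/2866)·(729) = -6317045/2866.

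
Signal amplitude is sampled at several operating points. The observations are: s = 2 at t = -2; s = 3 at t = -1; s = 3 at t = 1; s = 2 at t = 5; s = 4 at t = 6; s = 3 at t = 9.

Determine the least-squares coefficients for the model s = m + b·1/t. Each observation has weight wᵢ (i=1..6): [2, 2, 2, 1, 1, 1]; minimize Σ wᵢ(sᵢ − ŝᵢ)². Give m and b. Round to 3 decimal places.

m = 2.789, b = 0.187

From the data, Σwᵢ·1 = 9, Σwᵢ·1/t = -47/90, Σwᵢ·1/t·1/t = 37099/8100.
For XᵀWs: Σwᵢ·s = 25, Σwᵢ·1/t·s = -3/5.
So XᵀWX·[m, b]ᵀ = XᵀWs: [[9, -47/90]; [-47/90, 37099/8100]]·[m, b]ᵀ = [25, -3/5]ᵀ.
Δ = 9·(37099/8100) − (-47/90)² = 165841/4050.
m = (25·(37099/8100) − (-47/90)·(-3/5))/(165841/4050) = 71149/25514; b = (9·(-3/5) − (-47/90)·25)/(165841/4050) = 2385/12757.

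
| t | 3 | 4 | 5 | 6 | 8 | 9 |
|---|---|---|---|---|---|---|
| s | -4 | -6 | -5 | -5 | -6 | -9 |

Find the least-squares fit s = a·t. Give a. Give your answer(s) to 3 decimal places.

a = -0.952

Forming MᵀM = [[231]] and Mᵀs = [-220]ᵀ gives MᵀM·[a]ᵀ = Mᵀs.
Hence a = -220 / 231 ≈ -0.952381.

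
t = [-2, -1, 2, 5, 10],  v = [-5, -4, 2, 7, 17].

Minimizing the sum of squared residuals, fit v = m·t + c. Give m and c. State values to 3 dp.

Sums needed: Σt·t = 134, Σt = 14, Σ1 = 5.
For Mᵀv: Σt·v = 223, Σv = 17.
Eliminating c: 5·(row 1) − 14·(row 2) gives 474·m = 5·223 − 14·17 = 877, so m = 877/474.
Then c = (17 − 14·(877/474))/5 = -422/237.

m = 1.850, c = -1.781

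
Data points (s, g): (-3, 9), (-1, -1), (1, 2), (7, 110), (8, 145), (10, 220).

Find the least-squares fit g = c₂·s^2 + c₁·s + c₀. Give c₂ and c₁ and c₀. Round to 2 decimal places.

Entries of MᵀM: Σs^2·s^2 = 16580, Σs^2·s = 1828, Σs^2 = 224, Σs·s = 224, Σs = 22, Σ1 = 6.
Moment sums: Σs^2·g = 36752, Σs·g = 4106, Σg = 485.
Solving the 3×3 system (Gaussian elimination) gives c₂ = 49397/24666, c₁ = 268183/123330, c₀ = -39156/20555.

c₂ = 2.00, c₁ = 2.17, c₀ = -1.90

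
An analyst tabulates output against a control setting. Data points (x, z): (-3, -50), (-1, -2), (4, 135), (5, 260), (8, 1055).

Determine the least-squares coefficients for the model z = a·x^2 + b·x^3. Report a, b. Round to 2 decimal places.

Forming AᵀA = [[5059, 36673]; [36673, 282595]] and Aᵀz = [75728, 582652]ᵀ gives AᵀA·[a, b]ᵀ = Aᵀz.
Determinant 5059·282595 − 36673² = 84739176.
a = (75728·282595 − 36673·582652)/84739176 = 8189341/21184794; b = (5059·582652 − 36673·75728)/84739176 = 42615881/21184794.

a = 0.39, b = 2.01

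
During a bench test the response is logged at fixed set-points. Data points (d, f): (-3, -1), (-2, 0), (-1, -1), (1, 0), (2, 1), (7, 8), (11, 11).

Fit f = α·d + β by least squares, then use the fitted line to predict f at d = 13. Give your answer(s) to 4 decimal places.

Entries of AᵀA: Σd·d = 189, Σd = 15, Σ1 = 7.
For Aᵀf: Σd·f = 183, Σf = 18.
Normal equations: [[189, 15]; [15, 7]]·[α, β]ᵀ = [183, 18]ᵀ.
Determinant 189·7 − 15² = 1098.
α = (183·7 − 15·18)/1098 = 337/366; β = (189·18 − 15·183)/1098 = 73/122.
At d = 13: f̂ = (337/366)·(13) + (73/122)·(1) = 2300/183.

f̂ = 12.5683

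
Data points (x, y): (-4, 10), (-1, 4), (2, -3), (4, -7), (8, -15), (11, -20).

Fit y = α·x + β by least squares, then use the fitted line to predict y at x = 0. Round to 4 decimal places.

ŷ = 1.5858

Entries of MᵀM: Σx·x = 222, Σx = 20, Σ1 = 6.
For Mᵀy: Σx·y = -418, Σy = -31.
det = 222·6 − 20² = 932.
α = ((-418)·6 − 20·(-31))/932 = -472/233; β = (222·(-31) − 20·(-418))/932 = 739/466.
At x = 0: ŷ = (-472/233)·(0) + (739/466)·(1) = 739/466.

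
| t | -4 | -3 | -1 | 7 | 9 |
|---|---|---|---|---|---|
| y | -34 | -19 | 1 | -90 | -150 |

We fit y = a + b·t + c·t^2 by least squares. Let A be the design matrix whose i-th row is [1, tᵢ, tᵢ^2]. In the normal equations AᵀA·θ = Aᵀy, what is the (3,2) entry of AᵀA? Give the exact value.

Row 3 ↔ basis t^2, column 2 ↔ basis t, so (AᵀA)_{3,2} = Σᵢ (t^2)·(t) = (16)·(-4) + (9)·(-3) + (1)·(-1) + (49)·(7) + (81)·(9) = 980.

980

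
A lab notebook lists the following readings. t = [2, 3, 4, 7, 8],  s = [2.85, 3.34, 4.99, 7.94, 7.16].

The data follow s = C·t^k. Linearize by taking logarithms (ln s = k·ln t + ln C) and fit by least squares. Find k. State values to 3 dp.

Taking logs, ln s = k·ln t + ln C, so regress ln s on ln t.
Sums: Σln t = 7.2034, Σ(ln t)² = 11.7199, Σln s = 7.9011, Σln t·ln s = 12.4044.
Normal system: [[11.7199, 7.2034]; [7.2034, 5]]·[k, ln C]ᵀ = [12.4044, 7.9011]ᵀ.
Solving (det = 6.7102): k = 0.76103, ln C = 0.48382.

k = 0.761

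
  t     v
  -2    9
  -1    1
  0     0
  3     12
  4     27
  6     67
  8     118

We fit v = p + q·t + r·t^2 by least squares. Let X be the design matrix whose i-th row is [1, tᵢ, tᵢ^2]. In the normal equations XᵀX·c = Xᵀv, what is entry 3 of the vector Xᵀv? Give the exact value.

Entry 3 ↔ basis t^2, so (Xᵀv)_{3} = Σᵢ (t^2)·vᵢ = (4)·(9) + (1)·(1) + (0)·(0) + (9)·(12) + (16)·(27) + (36)·(67) + (64)·(118) = 10541.

10541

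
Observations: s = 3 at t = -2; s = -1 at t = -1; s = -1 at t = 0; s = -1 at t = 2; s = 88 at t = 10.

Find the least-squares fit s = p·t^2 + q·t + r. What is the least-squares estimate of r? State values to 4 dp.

Setting ∂/∂p … = 0 gives: 10033·p + 999·q + 109·r = 8807;  999·p + 109·q + 9·r = 873;  109·p + 9·q + 5·r = 88.
(Σt^2·t^2 = 10033, Σt^2·t = 999, Σt^2 = 109, Σt·t = 109, Σt = 9, Σ1 = 5, Σt^2·s = 8807, Σt·s = 873, Σs = 88.)
Inverting the 3×3 Gram matrix, [p, q, r]ᵀ = [163953/165158, -146547/165158, -201805/82579]ᵀ.

r = -2.4438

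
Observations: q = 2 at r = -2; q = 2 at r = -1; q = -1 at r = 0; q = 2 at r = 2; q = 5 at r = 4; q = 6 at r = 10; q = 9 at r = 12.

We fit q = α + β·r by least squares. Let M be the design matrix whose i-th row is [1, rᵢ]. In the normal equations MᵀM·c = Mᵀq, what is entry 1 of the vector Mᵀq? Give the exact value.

25

Entry 1 ↔ basis 1, so (Mᵀq)_{1} = Σᵢ qᵢ = (1)·(2) + (1)·(2) + (1)·(-1) + (1)·(2) + (1)·(5) + (1)·(6) + (1)·(9) = 25.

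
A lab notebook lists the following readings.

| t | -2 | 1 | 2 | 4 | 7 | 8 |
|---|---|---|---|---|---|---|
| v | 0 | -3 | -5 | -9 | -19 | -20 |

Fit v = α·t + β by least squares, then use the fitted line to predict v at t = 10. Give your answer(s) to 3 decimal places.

v̂ = -23.850

Normal-equation sums: Σt·t = 138, Σt = 20, Σ1 = 6.
For Aᵀv: Σt·v = -342, Σv = -56.
AᵀA·[α, β]ᵀ = Aᵀv becomes [[138, 20]; [20, 6]]·[α, β]ᵀ = [-342, -56]ᵀ.
det = 138·6 − 20² = 428.
α = ((-342)·6 − 20·(-56))/428 = -233/107; β = (138·(-56) − 20·(-342))/428 = -222/107.
At t = 10: v̂ = (-233/107)·(10) + (-222/107)·(1) = -2552/107.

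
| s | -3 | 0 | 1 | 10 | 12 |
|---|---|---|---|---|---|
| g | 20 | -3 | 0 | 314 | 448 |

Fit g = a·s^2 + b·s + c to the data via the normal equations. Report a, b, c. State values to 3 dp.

a = 3.027, b = 1.363, c = -3.403

Compute the Gram sums: Σs^2·s^2 = 30818, Σs^2·s = 2702, Σs^2 = 254, Σs·s = 254, Σs = 20, Σ1 = 5.
Right-hand side: Σs^2·g = 96092, Σs·g = 8456, Σg = 779.
So AᵀA·[a, b, c]ᵀ = Aᵀg: [[30818, 2702, 254]; [2702, 254, 20]; [254, 20, 5]]·[a, b, c]ᵀ = [96092, 8456, 779]ᵀ.
Row-reducing yields a = 115421/38136, b = 51991/38136, c = -21627/6356.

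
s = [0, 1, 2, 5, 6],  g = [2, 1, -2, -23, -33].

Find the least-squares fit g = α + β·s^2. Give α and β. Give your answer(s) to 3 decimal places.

α = 1.918, β = -0.979

Forming MᵀM = [[5, 66]; [66, 1938]] and Mᵀg = [-55, -1770]ᵀ gives MᵀM·[α, β]ᵀ = Mᵀg.
Determinant 5·1938 − 66² = 5334.
α = ((-55)·1938 − 66·(-1770))/5334 = 1705/889; β = (5·(-1770) − 66·(-55))/5334 = -870/889.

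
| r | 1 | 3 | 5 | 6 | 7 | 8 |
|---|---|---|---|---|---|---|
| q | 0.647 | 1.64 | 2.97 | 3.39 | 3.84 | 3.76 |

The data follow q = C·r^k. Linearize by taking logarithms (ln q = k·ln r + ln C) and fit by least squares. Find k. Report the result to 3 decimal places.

Taking logs, ln q = k·ln r + ln C, so regress ln q on ln r.
XᵀX = [[15.1183, 8.5252]; [8.5252, 6]], rhs = [9.8551, 5.0386]ᵀ  (here Σln r = 8.5252, Σ(ln r)² = 15.1183, Σln q = 5.0386, Σln r·ln q = 9.8551).
Slope k = (n·Σln r·ln q − Σln r·Σln q)/(n·Σ(ln r)² − (Σln r)²) = (6·9.8551 − 8.5252·5.0386)/18.0313 = 0.89711; ln C = (Σln q − k·Σln r)/n = -0.43490.

k = 0.897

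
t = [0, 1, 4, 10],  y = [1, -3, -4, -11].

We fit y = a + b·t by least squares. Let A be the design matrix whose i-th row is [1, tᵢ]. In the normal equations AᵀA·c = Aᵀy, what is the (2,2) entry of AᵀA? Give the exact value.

Row 2 ↔ basis t, column 2 ↔ basis t, so (AᵀA)_{2,2} = Σᵢ (t)·(t) = (0)·(0) + (1)·(1) + (4)·(4) + (10)·(10) = 117.

117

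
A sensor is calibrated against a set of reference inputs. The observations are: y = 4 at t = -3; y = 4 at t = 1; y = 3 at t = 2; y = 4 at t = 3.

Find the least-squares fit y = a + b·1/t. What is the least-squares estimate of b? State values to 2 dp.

The normal equations are: 4·a + (3/2)·b = 15;  (3/2)·a + (53/36)·b = 11/2.
(Σ1 = 4, Σ1/t = 3/2, Σ1/t·1/t = 53/36, Σy = 15, Σ1/t·y = 11/2.)
Determinant 4·(53/36) − (3/2)² = 131/36.
a = (15·(53/36) − (3/2)·(11/2))/(131/36) = 498/131; b = (4·(11/2) − (3/2)·15)/(131/36) = -18/131.

b = -0.14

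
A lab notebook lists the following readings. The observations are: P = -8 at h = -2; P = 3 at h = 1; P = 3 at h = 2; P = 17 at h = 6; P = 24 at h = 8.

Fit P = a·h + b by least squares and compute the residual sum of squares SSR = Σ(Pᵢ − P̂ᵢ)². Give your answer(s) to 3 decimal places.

SSR = 5.238

Entries of XᵀX: Σh·h = 109, Σh = 15, Σ1 = 5.
For XᵀP: Σh·P = 319, ΣP = 39.
So XᵀX·[a, b]ᵀ = XᵀP: [[109, 15]; [15, 5]]·[a, b]ᵀ = [319, 39]ᵀ.
Eliminating b: 5·(row 1) − 15·(row 2) gives 320·a = 5·319 − 15·39 = 1010, so a = 101/32.
Then b = (39 − 15·(101/32))/5 = -267/160.
Residuals: -3/160, 121/80, -263/160, -43/160, 67/160; SSR = 419/80.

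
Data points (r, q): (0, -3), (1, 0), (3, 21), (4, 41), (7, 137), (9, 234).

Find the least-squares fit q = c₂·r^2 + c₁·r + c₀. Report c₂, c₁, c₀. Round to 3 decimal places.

c₂ = 3.083, c₁ = -1.550, c₀ = -2.300

Setting ∂/∂c₂ … = 0 gives: 9300·c₂ + 1164·c₁ + 156·c₀ = 26512;  1164·c₂ + 156·c₁ + 24·c₀ = 3292;  156·c₂ + 24·c₁ + 6·c₀ = 430.
Row-reducing yields c₂ = 37/12, c₁ = -31/20, c₀ = -23/10.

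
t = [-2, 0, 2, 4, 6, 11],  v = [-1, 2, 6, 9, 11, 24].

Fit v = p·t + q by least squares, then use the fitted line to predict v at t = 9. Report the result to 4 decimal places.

v̂ = 18.8093

Sums needed: Σt·t = 181, Σt = 21, Σ1 = 6.
And Σt·v = 380, Σv = 51.
Eliminating q: 6·(row 1) − 21·(row 2) gives 645·p = 6·380 − 21·51 = 1209, so p = 403/215.
Then q = (51 − 21·(403/215))/6 = 417/215.
At t = 9: v̂ = (403/215)·(9) + (417/215)·(1) = 4044/215.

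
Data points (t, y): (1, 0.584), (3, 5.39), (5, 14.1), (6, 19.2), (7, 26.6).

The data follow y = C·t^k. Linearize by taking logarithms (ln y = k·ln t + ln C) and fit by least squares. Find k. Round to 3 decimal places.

k = 1.956

Linearized form: ln y = k·ln t + ln C. From the 5 transformed points,
AᵀA = [[10.7942, 6.4457]; [6.4457, 5]], rhs = [17.7884, 10.0287]ᵀ  (here Σln t = 6.4457, Σ(ln t)² = 10.7942, Σln y = 10.0287, Σln t·ln y = 17.7884).
Slope k = (n·Σln t·ln y − Σln t·Σln y)/(n·Σ(ln t)² − (Σln t)²) = (5·17.7884 − 6.4457·10.0287)/12.4237 = 1.95591; ln C = (Σln y − k·Σln t)/n = -0.51571.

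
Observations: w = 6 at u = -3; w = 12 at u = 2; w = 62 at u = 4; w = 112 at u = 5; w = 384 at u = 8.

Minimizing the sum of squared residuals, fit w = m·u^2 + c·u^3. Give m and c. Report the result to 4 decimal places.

AᵀA·[m, c]ᵀ = Aᵀw reads: 5074·m + 36706·c = 28470;  36706·m + 282658·c = 214510.
(Σu^2·u^2 = 5074, Σu^2·u^3 = 36706, Σu^3·u^3 = 282658, Σu^2·w = 28470, Σu^3·w = 214510.)
det = 5074·282658 − 36706² = 86876256.
m = (28470·282658 − 36706·214510)/86876256 = 10841825/5429766; c = (5074·214510 − 36706·28470)/86876256 = 2712745/5429766.

m = 1.9967, c = 0.4996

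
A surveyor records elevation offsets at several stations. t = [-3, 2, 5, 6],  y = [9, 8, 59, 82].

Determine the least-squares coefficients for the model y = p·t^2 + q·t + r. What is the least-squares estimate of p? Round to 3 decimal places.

Normal-equation sums: Σt^2·t^2 = 2018, Σt^2·t = 322, Σt^2 = 74, Σt·t = 74, Σt = 10, Σ1 = 4.
For Xᵀy: Σt^2·y = 4540, Σt·y = 776, Σy = 158.
So XᵀX·[p, q, r]ᵀ = Xᵀy: [[2018, 322, 74]; [322, 74, 10]; [74, 10, 4]]·[p, q, r]ᵀ = [4540, 776, 158]ᵀ.
Inverting the 3×3 Gram matrix, [p, q, r]ᵀ = [751/362, 715/362, -691/181]ᵀ.

p = 2.075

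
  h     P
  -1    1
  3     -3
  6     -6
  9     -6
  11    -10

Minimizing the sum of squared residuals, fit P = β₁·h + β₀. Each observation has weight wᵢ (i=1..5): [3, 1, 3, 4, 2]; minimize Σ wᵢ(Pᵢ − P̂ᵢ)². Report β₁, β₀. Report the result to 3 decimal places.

Normal-equation sums: Σwᵢ·h·h = 686, Σwᵢ·h = 76, Σwᵢ·1 = 13.
And Σwᵢ·h·P = -556, Σwᵢ·P = -62.
AᵀWA·[β₁, β₀]ᵀ = AᵀWP becomes [[686, 76]; [76, 13]]·[β₁, β₀]ᵀ = [-556, -62]ᵀ.
Determinant 686·13 − 76² = 3142.
β₁ = ((-556)·13 − 76·(-62))/3142 = -1258/1571; β₀ = (686·(-62) − 76·(-556))/3142 = -138/1571.

β₁ = -0.801, β₀ = -0.088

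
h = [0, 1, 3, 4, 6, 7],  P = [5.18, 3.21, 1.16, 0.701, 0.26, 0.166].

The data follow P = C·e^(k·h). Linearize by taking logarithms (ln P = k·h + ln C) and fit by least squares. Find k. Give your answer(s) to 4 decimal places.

Linearized form: ln P = k·h + ln C. From the 6 transformed points,
XᵀX = [[111.0000, 21.0000]; [21.0000, 6]], rhs = [-20.4623, -0.5386]ᵀ  (here Σh = 21.0000, Σ(h)² = 111.0000, Σln P = -0.5386, Σh·ln P = -20.4623).
Slope k = (n·Σh·ln P − Σh·Σln P)/(n·Σ(h)² − (Σh)²) = (6·-20.4623 − 21.0000·-0.5386)/225.0000 = -0.49539; ln C = (Σln P − k·Σh)/n = 1.64411.

k = -0.4954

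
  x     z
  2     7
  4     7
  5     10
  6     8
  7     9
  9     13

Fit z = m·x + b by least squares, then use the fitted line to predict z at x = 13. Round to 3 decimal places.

ẑ = 14.847

Compute the Gram sums: Σx·x = 211, Σx = 33, Σ1 = 6.
Moment sums: Σx·z = 320, Σz = 54.
MᵀM·[m, b]ᵀ = Mᵀz becomes [[211, 33]; [33, 6]]·[m, b]ᵀ = [320, 54]ᵀ.
det = 211·6 − 33² = 177.
m = (320·6 − 33·54)/177 = 46/59; b = (211·54 − 33·320)/177 = 278/59.
At x = 13: ẑ = (46/59)·(13) + (278/59)·(1) = 876/59.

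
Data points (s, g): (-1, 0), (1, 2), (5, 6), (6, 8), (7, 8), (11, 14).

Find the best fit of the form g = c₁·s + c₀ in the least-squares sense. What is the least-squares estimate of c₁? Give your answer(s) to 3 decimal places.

c₁ = 1.145

From the data, Σs·s = 233, Σs = 29, Σ1 = 6.
And Σs·g = 290, Σg = 38.
Eliminating c₀: 6·(row 1) − 29·(row 2) gives 557·c₁ = 6·290 − 29·38 = 638, so c₁ = 638/557.
Then c₀ = (38 − 29·(638/557))/6 = 444/557.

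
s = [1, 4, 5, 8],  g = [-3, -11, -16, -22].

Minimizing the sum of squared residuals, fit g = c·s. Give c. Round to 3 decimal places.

With design matrix A, AᵀA = [[106]] and Aᵀg = [-303]ᵀ.
Hence c = -303 / 106 ≈ -2.85849.

c = -2.858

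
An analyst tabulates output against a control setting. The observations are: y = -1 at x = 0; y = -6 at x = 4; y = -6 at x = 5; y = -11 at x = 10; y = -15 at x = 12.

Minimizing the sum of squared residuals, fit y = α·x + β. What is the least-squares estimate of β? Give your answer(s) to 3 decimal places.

β = -0.972

With design matrix A, AᵀA = [[285, 31]; [31, 5]] and Aᵀy = [-344, -39]ᵀ.
Determinant 285·5 − 31² = 464.
α = ((-344)·5 − 31·(-39))/464 = -511/464; β = (285·(-39) − 31·(-344))/464 = -451/464.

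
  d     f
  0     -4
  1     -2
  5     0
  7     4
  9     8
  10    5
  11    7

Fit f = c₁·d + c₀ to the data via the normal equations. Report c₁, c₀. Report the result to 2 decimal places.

Normal-equation sums: Σd·d = 377, Σd = 43, Σ1 = 7.
Right-hand side: Σd·f = 225, Σf = 18.
So XᵀX·[c₁, c₀]ᵀ = Xᵀf: [[377, 43]; [43, 7]]·[c₁, c₀]ᵀ = [225, 18]ᵀ.
Eliminating c₀: 7·(row 1) − 43·(row 2) gives 790·c₁ = 7·225 − 43·18 = 801, so c₁ = 801/790.
Then c₀ = (18 − 43·(801/790))/7 = -2889/790.

c₁ = 1.01, c₀ = -3.66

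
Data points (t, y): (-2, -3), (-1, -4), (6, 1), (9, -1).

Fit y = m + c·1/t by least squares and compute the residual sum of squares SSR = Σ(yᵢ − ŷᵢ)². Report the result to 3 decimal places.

Forming XᵀX = [[4, -11/9]; [-11/9, 209/162]] and Xᵀy = [-7, 50/9]ᵀ gives XᵀX·[m, c]ᵀ = Xᵀy.
Δ = 4·(209/162) − (-11/9)² = 11/3.
m = ((-7)·(209/162) − (-11/9)·(50/9))/(11/3) = -11/18; c = (4·(50/9) − (-11/9)·(-7))/(11/3) = 41/11.
Residuals: -52/99, 67/198, 98/99, -53/66; SSR = 133/66.

SSR = 2.015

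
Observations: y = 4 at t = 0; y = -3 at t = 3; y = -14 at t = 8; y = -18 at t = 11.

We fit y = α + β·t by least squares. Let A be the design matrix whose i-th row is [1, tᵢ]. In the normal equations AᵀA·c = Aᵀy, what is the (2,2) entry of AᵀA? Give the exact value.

Row 2 ↔ basis t, column 2 ↔ basis t, so (AᵀA)_{2,2} = Σᵢ (t)·(t) = (0)·(0) + (3)·(3) + (8)·(8) + (11)·(11) = 194.

194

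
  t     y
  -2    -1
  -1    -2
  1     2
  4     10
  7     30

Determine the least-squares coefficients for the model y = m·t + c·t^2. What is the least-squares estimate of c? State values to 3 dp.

Normal-equation sums: Σt·t = 71, Σt·t^2 = 399, Σt^2·t^2 = 2675.
Right-hand side: Σt·y = 256, Σt^2·y = 1626.
So MᵀM·[m, c]ᵀ = Mᵀy: [[71, 399]; [399, 2675]]·[m, c]ᵀ = [256, 1626]ᵀ.
Eliminating c: 2675·(row 1) − 399·(row 2) gives 30724·m = 2675·256 − 399·1626 = 36026, so m = 18013/15362.
Then c = (1626 − 399·(18013/15362))/2675 = 6651/15362.

c = 0.433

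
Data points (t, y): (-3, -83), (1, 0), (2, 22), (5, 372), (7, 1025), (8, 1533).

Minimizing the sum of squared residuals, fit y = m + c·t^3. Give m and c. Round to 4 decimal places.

m = -2.4872, c = 2.9978

Normal-equation sums: Σ1 = 6, Σt^3 = 962, Σt^3·t^3 = 396212.
Right-hand side: Σy = 2869, Σt^3·y = 1185388.
Eliminating c: 396212·(row 1) − 962·(row 2) gives 1451828·m = 396212·2869 − 962·1185388 = -3611028, so m = -902757/362957.
Then c = (1185388 − 962·(-902757/362957))/396212 = 2176175/725914.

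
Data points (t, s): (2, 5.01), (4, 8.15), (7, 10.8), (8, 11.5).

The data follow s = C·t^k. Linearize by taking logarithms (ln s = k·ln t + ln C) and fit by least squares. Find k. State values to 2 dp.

Linearized form: ln s = k·ln t + ln C. From the 4 transformed points,
Σln t = 6.1048, Σ(ln t)² = 10.5129, Σln s = 8.5313, Σln t·ln s = 13.7345.
Equations: 10.5129·k + 6.1048·ln C = 13.7345;  6.1048·k + 4·ln C = 8.5313.
Δ = 10.5129·4 − (6.1048)² = 4.7831; k = (13.7345·4 − 6.1048·8.5313)/4.7831 = 0.59710, ln C = (10.5129·8.5313 − 6.1048·13.7345)/4.7831 = 1.22154.

k = 0.60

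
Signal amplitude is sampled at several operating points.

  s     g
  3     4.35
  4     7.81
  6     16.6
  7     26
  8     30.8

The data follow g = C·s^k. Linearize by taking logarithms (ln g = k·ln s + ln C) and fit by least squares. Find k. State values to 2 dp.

k = 2.02

With ln gᵢ as the transformed response and ln sᵢ as the regressor:
Σln s = 8.3020, Σ(ln s)² = 14.4498, Σln g = 13.0206, Σln s·ln g = 22.9656.
Normal system: [[14.4498, 8.3020]; [8.3020, 5]]·[k, ln C]ᵀ = [22.9656, 13.0206]ᵀ.
Slope k = (n·Σln s·ln g − Σln s·Σln g)/(n·Σ(ln s)² − (Σln s)²) = (5·22.9656 − 8.3020·13.0206)/3.3255 = 2.02398; ln C = (Σln g − k·Σln s)/n = -0.75650.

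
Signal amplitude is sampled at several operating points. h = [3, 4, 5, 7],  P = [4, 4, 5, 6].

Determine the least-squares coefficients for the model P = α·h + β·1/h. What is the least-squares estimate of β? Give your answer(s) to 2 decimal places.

Compute the Gram sums: Σh·h = 99, Σh·1/h = 4, Σ1/h·1/h = 41281/176400.
For XᵀP: Σh·P = 95, Σ1/h·P = 88/21.
XᵀX·[α, β]ᵀ = XᵀP becomes [[99, 4]; [4, 41281/176400]]·[α, β]ᵀ = [95, 88/21]ᵀ.
Determinant 99·(41281/176400) − 4² = 140491/19600.
α = (95·(41281/176400) − 4·(88/21))/(140491/19600) = 964895/1264419; β = (99·(88/21) − 4·95)/(140491/19600) = 683200/140491.

β = 4.86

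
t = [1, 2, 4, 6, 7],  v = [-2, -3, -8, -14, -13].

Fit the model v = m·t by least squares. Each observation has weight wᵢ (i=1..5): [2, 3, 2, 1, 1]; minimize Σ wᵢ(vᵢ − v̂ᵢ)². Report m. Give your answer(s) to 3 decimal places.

The normal system MᵀWM·[m]ᵀ = MᵀWv is [[131]]·[m]ᵀ = [-261]ᵀ.
Hence m = -261 / 131 ≈ -1.99237.

m = -1.992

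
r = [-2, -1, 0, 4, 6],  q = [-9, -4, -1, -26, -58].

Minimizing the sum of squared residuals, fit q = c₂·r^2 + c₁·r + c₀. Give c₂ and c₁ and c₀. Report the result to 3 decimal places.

c₂ = -1.664, c₁ = 0.536, c₀ = -1.384

From the data, Σr^2·r^2 = 1569, Σr^2·r = 271, Σr^2 = 57, Σr·r = 57, Σr = 7, Σ1 = 5.
Right-hand side: Σr^2·q = -2544, Σr·q = -430, Σq = -98.
Row-reducing yields c₂ = -7101/4268, c₁ = 2289/4268, c₀ = -2953/2134.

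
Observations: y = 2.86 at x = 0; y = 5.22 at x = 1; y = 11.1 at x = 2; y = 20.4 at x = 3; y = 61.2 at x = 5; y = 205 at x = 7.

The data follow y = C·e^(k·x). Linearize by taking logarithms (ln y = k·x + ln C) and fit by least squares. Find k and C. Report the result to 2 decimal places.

Linearized form: ln y = k·x + ln C. From the 6 transformed points,
Over the data: Σx = 18.0000, Σ(x)² = 88.0000, Σln y = 17.5630, Σx·ln y = 73.3448.
Normal system: [[88.0000, 18.0000]; [18.0000, 6]]·[k, ln C]ᵀ = [73.3448, 17.5630]ᵀ.
Slope k = (n·Σx·ln y − Σx·Σln y)/(n·Σ(x)² − (Σx)²) = (6·73.3448 − 18.0000·17.5630)/204.0000 = 0.60753; ln C = (Σln y − k·Σx)/n = 1.10458, so C = exp(1.10458) = 3.01795.

k = 0.61, C = 3.02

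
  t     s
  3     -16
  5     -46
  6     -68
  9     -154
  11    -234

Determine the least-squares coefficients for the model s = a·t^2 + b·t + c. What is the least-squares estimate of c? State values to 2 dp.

Forming MᵀM = [[23204, 2428, 272]; [2428, 272, 34]; [272, 34, 5]] and Mᵀs = [-44530, -4646, -518]ᵀ gives MᵀM·[a, b, c]ᵀ = Mᵀs.
Inverting the 3×3 Gram matrix, [a, b, c]ᵀ = [-299/147, 127/98, -37/21]ᵀ.

c = -1.76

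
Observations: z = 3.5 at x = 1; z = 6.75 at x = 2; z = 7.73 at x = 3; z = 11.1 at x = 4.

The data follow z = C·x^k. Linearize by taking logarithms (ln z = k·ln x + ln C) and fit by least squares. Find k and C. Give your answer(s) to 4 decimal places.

Taking logs, ln z = k·ln x + ln C, so regress ln z on ln x.
Σln x = 3.1781, Σ(ln x)² = 3.6092, Σln z = 7.6144, Σln x·ln z = 6.9071.
Equations: 3.6092·k + 3.1781·ln C = 6.9071;  3.1781·k + 4·ln C = 7.6144.
Slope k = (n·Σln x·ln z − Σln x·Σln z)/(n·Σ(ln x)² − (Σln x)²) = (4·6.9071 − 3.1781·7.6144)/4.3368 = 0.79081; ln C = (Σln z − k·Σln x)/n = 1.27528, so C = exp(1.27528) = 3.57971.

k = 0.7908, C = 3.5797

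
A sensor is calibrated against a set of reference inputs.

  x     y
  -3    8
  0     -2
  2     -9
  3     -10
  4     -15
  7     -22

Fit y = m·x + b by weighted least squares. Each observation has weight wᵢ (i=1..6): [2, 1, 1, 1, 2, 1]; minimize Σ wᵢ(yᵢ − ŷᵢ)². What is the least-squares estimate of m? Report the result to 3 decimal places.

With design matrix A, AᵀWA = [[112, 14]; [14, 8]] and AᵀWy = [-370, -57]ᵀ.
Eliminating b: 8·(row 1) − 14·(row 2) gives 700·m = 8·(-370) − 14·(-57) = -2162, so m = -1081/350.
Then b = ((-57) − 14·(-1081/350))/8 = -43/25.

m = -3.089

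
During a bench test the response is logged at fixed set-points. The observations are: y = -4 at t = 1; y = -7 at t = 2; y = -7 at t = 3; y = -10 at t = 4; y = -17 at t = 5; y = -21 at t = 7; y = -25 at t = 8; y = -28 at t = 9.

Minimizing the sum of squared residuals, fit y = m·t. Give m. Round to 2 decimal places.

m = -3.06

Compute the Gram sums: Σt·t = 249.
For Xᵀy: Σt·y = -763.
So XᵀX·[m]ᵀ = Xᵀy: [[249]]·[m]ᵀ = [-763]ᵀ.
m = (-763)/249 = -3.06426.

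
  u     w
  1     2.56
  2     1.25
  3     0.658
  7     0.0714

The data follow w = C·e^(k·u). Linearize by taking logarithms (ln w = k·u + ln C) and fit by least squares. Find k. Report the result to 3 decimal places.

k = -0.587

Linearized form: ln w = k·u + ln C. From the 4 transformed points,
Over the data: Σu = 13.0000, Σ(u)² = 63.0000, Σln w = -1.8949, Σu·ln w = -18.3456.
Normal system: [[63.0000, 13.0000]; [13.0000, 4]]·[k, ln C]ᵀ = [-18.3456, -1.8949]ᵀ.
Slope k = (n·Σu·ln w − Σu·Σln w)/(n·Σ(u)² − (Σu)²) = (4·-18.3456 − 13.0000·-1.8949)/83.0000 = -0.58734; ln C = (Σln w − k·Σu)/n = 1.43514.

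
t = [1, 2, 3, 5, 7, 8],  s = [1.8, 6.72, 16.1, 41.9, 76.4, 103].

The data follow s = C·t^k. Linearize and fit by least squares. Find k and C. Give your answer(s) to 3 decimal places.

Taking logs, ln s = k·ln t + ln C, so regress ln s on ln t.
Over the data: Σln t = 7.4265, Σ(ln t)² = 12.3883, Σln s = 17.9777, Σln t·ln s = 28.4601.
Normal system: [[12.3883, 7.4265]; [7.4265, 6]]·[k, ln C]ᵀ = [28.4601, 17.9777]ᵀ.
Slope k = (n·Σln t·ln s − Σln t·Σln s)/(n·Σ(ln t)² − (Σln t)²) = (6·28.4601 − 7.4265·17.9777)/19.1764 = 1.94242; ln C = (Σln s − k·Σln t)/n = 0.59203, so C = exp(0.59203) = 1.80766.

k = 1.942, C = 1.808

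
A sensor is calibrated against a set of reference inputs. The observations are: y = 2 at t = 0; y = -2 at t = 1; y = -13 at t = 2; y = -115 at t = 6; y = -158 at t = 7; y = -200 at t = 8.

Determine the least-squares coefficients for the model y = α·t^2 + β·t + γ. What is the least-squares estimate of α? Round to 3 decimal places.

The normal equations are: 7810·α + 1080·β + 154·γ = -24736;  1080·α + 154·β + 24·γ = -3424;  154·α + 24·β + 6·γ = -486.
Row-reducing yields α = -633/218, β = -7232/3161, γ = 16937/6322.

α = -2.904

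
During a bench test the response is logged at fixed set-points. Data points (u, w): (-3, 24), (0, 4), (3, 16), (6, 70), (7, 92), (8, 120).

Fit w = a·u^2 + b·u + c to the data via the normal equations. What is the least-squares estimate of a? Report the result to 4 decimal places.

Entries of XᵀX: Σu^2·u^2 = 7955, Σu^2·u = 1071, Σu^2 = 167, Σu·u = 167, Σu = 21, Σ1 = 6.
Moment sums: Σu^2·w = 15068, Σu·w = 2000, Σw = 326.
So XᵀX·[a, b, c]ᵀ = Xᵀw: [[7955, 1071, 167]; [1071, 167, 21]; [167, 21, 6]]·[a, b, c]ᵀ = [15068, 2000, 326]ᵀ.
Solving the 3×3 system (Gaussian elimination) gives a = 21385/10876, b = -11351/10876, c = 17721/5438.

a = 1.9663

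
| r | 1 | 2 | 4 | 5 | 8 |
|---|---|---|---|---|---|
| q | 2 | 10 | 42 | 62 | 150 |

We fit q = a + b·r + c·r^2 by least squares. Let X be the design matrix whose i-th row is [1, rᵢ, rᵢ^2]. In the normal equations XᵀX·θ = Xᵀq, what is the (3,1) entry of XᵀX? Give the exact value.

110

Row 3 ↔ basis r^2, column 1 ↔ basis 1, so (XᵀX)_{3,1} = Σᵢ r^2 = (1)·(1) + (4)·(1) + (16)·(1) + (25)·(1) + (64)·(1) = 110.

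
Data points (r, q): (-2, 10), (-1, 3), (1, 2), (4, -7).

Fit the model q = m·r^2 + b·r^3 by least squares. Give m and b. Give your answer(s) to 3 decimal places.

Compute the Gram sums: Σr^2·r^2 = 274, Σr^2·r^3 = 992, Σr^3·r^3 = 4162.
And Σr^2·q = -67, Σr^3·q = -529.
Eliminating b: 4162·(row 1) − 992·(row 2) gives 156324·m = 4162·(-67) − 992·(-529) = 245914, so m = 122957/78162.
Then b = ((-529) − 992·(122957/78162))/4162 = -39241/78162.

m = 1.573, b = -0.502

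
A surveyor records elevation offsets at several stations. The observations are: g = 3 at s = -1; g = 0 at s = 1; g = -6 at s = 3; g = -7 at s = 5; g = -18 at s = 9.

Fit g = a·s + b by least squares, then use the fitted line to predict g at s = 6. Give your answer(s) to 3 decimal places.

The normal equations are: 117·a + 17·b = -218;  17·a + 5·b = -28.
(Σs·s = 117, Σs = 17, Σ1 = 5, Σs·g = -218, Σg = -28.)
det = 117·5 − 17² = 296.
a = ((-218)·5 − 17·(-28))/296 = -307/148; b = (117·(-28) − 17·(-218))/296 = 215/148.
At s = 6: ĝ = (-307/148)·(6) + (215/148)·(1) = -1627/148.

ĝ = -10.993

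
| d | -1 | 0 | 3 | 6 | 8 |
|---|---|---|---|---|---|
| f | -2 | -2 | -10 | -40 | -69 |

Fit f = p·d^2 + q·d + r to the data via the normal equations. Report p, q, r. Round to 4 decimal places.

Sums needed: Σd^2·d^2 = 5474, Σd^2·d = 754, Σd^2 = 110, Σd·d = 110, Σd = 16, Σ1 = 5.
Moment sums: Σd^2·f = -5948, Σd·f = -820, Σf = -123.
XᵀX·[p, q, r]ᵀ = Xᵀf becomes [[5474, 754, 110]; [754, 110, 16]; [110, 16, 5]]·[p, q, r]ᵀ = [-5948, -820, -123]ᵀ.
Row-reducing yields p = -2669/2496, q = 49/832, r = -1577/1248.

p = -1.0693, q = 0.0589, r = -1.2636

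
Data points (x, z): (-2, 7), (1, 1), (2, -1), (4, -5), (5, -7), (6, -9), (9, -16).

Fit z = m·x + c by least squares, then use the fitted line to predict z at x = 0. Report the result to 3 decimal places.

The normal system AᵀA·[m, c]ᵀ = Aᵀz is [[167, 25]; [25, 7]]·[m, c]ᵀ = [-268, -30]ᵀ.
det = 167·7 − 25² = 544.
m = ((-268)·7 − 25·(-30))/544 = -563/272; c = (167·(-30) − 25·(-268))/544 = 845/272.
At x = 0: ẑ = (-563/272)·(0) + (845/272)·(1) = 845/272.

ẑ = 3.107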